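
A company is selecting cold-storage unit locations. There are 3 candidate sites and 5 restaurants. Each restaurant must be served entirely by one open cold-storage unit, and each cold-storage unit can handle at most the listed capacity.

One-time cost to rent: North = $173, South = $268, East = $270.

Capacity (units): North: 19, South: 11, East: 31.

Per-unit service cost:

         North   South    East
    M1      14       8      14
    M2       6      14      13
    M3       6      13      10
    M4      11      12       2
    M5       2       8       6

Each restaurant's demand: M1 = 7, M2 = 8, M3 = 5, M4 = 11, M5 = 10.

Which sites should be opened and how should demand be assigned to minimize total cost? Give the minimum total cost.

Open {North, East}: M1→East 14·7=98, M2→North 6·8=48, M3→East 10·5=50, M4→East 2·11=22, M5→North 2·10=20.
Loads: North carries 18/19, East carries 23/31. Service 238; fixed 443; total 681.
Next best feasible plan costs 701.

Minimum total cost: 681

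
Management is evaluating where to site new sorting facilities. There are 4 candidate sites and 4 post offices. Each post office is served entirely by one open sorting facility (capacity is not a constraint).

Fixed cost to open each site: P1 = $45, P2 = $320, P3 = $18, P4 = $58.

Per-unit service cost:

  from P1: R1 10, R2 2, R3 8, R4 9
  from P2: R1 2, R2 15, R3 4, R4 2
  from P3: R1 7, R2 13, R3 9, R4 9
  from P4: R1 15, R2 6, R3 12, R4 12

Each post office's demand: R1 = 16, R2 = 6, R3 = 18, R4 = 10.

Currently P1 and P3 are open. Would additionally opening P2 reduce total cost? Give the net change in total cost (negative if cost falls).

No — net change +98 (cost rises by 98).

Current service cost with {P1, P3}: 358.
Adding P2: each post office re-picks its cheapest; new service cost 136, saving 222.
Extra fixed cost: 320. Net change = 320 − 222 = 98.
(Totals: 421 → 519.)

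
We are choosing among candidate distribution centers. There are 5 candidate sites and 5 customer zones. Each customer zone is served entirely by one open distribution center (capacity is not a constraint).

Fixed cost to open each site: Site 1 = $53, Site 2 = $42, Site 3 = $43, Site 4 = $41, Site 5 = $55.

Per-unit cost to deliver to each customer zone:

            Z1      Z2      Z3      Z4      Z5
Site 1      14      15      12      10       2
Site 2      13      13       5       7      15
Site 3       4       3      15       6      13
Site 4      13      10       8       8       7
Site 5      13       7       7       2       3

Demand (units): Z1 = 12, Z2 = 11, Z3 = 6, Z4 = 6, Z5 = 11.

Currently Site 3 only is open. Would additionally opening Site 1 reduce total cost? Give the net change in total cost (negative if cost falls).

Current service cost with {Site 3}: 350.
Adding Site 1: each customer zone re-picks its cheapest; new service cost 211, saving 139.
Extra fixed cost: 53. Net change = 53 − 139 = -86.
(Totals: 393 → 307.)

Yes — net change −86 (cost falls by 86).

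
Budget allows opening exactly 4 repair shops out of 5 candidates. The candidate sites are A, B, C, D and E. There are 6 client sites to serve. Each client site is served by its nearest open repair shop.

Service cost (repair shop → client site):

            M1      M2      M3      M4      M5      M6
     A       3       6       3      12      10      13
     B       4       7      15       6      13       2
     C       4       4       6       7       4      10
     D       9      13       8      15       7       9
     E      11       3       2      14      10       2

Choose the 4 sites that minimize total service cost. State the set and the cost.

With exactly 4 open, each client site uses its cheapest among the chosen.
{A, B, C, E}: M1→A 3, M2→E 3, M3→E 2, M4→B 6, M5→C 4, M6→B 2. Service cost 20.
{A, C, D, E}: service cost 21
{B, C, D, E}: service cost 21
Among all 5 size-4 choices, {A, B, C, E} is lowest.

Choose A, B, C and E; total service cost 20.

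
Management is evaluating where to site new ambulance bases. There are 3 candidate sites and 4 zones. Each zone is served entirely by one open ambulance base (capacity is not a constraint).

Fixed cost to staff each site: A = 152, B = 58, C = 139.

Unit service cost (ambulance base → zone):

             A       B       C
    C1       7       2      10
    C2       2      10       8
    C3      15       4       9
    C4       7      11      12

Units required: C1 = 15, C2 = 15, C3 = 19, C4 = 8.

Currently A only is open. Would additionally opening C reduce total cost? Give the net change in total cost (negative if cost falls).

No — net change +25 (cost rises by 25).

Current service cost with {A}: 476.
Adding C: each zone re-picks its cheapest; new service cost 362, saving 114.
Extra fixed cost: 139. Net change = 139 − 114 = 25.
(Totals: 628 → 653.)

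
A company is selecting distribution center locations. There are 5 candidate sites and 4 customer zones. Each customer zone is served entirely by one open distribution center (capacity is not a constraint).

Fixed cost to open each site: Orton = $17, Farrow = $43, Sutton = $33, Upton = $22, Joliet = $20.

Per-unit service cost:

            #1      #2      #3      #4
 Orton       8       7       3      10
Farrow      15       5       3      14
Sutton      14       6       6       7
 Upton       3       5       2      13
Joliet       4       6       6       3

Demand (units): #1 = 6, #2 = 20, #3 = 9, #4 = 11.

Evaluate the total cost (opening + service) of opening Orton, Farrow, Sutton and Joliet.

Total cost: 297

Each customer zone is assigned to its cheapest site among the open ones.
{Orton, Farrow, Sutton, Joliet}: #1→Joliet 4·6=24, #2→Farrow 5·20=100, #3→Orton 3·9=27, #4→Joliet 3·11=33. Service 184; fixed 113; total 297.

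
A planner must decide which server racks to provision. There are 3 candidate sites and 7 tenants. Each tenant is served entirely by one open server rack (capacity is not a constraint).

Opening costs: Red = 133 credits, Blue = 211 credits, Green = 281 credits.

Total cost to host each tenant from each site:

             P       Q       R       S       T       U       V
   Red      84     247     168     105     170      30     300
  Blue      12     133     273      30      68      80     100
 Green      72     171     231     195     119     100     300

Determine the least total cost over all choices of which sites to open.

Minimum total cost: 885

For any fixed open set, each tenant goes to its cheapest open site; total = fixed + service.
{Red, Blue}: P→Blue 12, Q→Blue 133, R→Red 168, S→Blue 30, T→Blue 68, U→Red 30, V→Blue 100. Service 541; fixed 344; total 885.
{Blue}: service 696 + fixed 211 = 907
{Blue, Green}: service 654 + fixed 492 = 1146
{Red, Blue, Green}: P→Blue 12, Q→Blue 133, R→Red 168, S→Blue 30, T→Blue 68, U→Red 30, V→Blue 100. Service 541; fixed 625; total 1166.
No other subset beats 885.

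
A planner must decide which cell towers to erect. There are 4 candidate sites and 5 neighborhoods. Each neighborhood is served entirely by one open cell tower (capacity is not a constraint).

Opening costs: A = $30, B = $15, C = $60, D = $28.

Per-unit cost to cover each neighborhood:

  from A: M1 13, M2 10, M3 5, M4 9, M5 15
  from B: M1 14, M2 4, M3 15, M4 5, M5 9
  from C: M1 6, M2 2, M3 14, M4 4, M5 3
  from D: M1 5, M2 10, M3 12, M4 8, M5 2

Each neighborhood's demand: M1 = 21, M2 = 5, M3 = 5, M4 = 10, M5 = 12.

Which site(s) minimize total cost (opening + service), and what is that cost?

For any fixed open set, each neighborhood goes to its cheapest open site; total = fixed + service.
{A, B, D}: M1→D 5·21=105, M2→B 4·5=20, M3→A 5·5=25, M4→B 5·10=50, M5→D 2·12=24. Service 224; fixed 73; total 297.
{B, D}: M1→D 5·21=105, M2→B 4·5=20, M3→D 12·5=60, M4→B 5·10=50, M5→D 2·12=24. Service 259; fixed 43; total 302.
{A, C, D}: service 204 + fixed 118 = 322
{A, B, C, D}: service 204 + fixed 133 = 337
No other subset beats 297.

Open A, B and D; minimum total cost 297.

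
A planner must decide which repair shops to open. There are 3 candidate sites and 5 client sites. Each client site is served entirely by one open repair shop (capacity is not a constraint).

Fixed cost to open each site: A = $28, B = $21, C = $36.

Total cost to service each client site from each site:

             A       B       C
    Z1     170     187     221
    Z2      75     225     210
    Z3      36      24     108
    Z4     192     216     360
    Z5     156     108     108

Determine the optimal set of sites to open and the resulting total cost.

For any fixed open set, each client site goes to its cheapest open site; total = fixed + service.
{A, B}: Z1→A 170, Z2→A 75, Z3→B 24, Z4→A 192, Z5→B 108. Service 569; fixed 49; total 618.
{A, C}: Z1→A 170, Z2→A 75, Z3→A 36, Z4→A 192, Z5→C 108. Service 581; fixed 64; total 645.
{A, B, C}: Z1→A 170, Z2→A 75, Z3→B 24, Z4→A 192, Z5→B 108. Service 569; fixed 85; total 654.
{B}: Z1→B 187, Z2→B 225, Z3→B 24, Z4→B 216, Z5→B 108. Service 760; fixed 21; total 781.
No other subset beats 618.

Open A and B; minimum total cost 618.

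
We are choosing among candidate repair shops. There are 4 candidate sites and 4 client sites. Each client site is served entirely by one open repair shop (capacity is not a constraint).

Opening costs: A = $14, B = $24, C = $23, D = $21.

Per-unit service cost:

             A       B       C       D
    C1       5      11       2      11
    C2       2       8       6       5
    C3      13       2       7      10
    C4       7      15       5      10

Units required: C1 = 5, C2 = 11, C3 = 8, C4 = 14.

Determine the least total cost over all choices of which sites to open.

Minimum total cost: 179

For any fixed open set, each client site goes to its cheapest open site; total = fixed + service.
{A, B, C}: C1→C 2·5=10, C2→A 2·11=22, C3→B 2·8=16, C4→C 5·14=70. Service 118; fixed 61; total 179.
{A, C}: service 158 + fixed 37 = 195
{A, B}: service 161 + fixed 38 = 199
{A, B, C, D}: service 118 + fixed 82 = 200
No other subset beats 179.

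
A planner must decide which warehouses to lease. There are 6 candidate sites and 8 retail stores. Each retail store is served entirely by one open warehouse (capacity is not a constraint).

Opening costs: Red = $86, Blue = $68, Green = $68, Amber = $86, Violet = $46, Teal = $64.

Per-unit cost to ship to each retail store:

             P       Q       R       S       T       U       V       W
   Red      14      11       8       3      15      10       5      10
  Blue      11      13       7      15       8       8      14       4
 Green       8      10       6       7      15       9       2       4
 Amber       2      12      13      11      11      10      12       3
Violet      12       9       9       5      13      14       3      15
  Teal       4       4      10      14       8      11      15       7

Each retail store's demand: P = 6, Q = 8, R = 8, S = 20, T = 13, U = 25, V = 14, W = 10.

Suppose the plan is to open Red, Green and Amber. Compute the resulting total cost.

Each retail store is assigned to its cheapest site among the open ones.
{Red, Green, Amber}: P→Amber 2·6=12, Q→Green 10·8=80, R→Green 6·8=48, S→Red 3·20=60, T→Amber 11·13=143, U→Green 9·25=225, V→Green 2·14=28, W→Amber 3·10=30. Service 626; fixed 240; total 866.

Total cost: 866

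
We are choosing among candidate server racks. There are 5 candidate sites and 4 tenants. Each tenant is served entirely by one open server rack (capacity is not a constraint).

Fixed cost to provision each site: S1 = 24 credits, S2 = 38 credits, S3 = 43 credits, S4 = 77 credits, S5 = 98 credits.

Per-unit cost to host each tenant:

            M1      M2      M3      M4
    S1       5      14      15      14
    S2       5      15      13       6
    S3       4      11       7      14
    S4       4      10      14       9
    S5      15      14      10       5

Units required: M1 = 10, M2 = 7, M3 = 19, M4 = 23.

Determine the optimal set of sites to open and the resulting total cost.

Open S2 and S3; minimum total cost 469.

For any fixed open set, each tenant goes to its cheapest open site; total = fixed + service.
{S2, S3}: M1→S3 4·10=40, M2→S3 11·7=77, M3→S3 7·19=133, M4→S2 6·23=138. Service 388; fixed 81; total 469.
{S1, S2, S3}: M1→S3 4·10=40, M2→S3 11·7=77, M3→S3 7·19=133, M4→S2 6·23=138. Service 388; fixed 105; total 493.
{S3, S5}: service 365 + fixed 141 = 506
{S1, S2, S3, S4, S5}: M1→S3 4·10=40, M2→S4 10·7=70, M3→S3 7·19=133, M4→S5 5·23=115. Service 358; fixed 280; total 638.
No other subset beats 469.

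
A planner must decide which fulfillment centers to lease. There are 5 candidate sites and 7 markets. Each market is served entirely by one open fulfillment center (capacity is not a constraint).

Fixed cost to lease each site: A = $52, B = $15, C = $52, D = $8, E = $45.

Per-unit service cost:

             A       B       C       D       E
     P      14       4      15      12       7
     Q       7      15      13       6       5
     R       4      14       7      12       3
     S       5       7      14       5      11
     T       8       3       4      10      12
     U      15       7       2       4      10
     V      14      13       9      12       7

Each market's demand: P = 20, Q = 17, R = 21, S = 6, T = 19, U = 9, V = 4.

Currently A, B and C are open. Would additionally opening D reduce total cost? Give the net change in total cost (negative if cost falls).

Current service cost with {A, B, C}: 424.
Adding D: each market re-picks its cheapest; new service cost 407, saving 17.
Extra fixed cost: 8. Net change = 8 − 17 = -9.
(Totals: 543 → 534.)

Yes — net change −9 (cost falls by 9).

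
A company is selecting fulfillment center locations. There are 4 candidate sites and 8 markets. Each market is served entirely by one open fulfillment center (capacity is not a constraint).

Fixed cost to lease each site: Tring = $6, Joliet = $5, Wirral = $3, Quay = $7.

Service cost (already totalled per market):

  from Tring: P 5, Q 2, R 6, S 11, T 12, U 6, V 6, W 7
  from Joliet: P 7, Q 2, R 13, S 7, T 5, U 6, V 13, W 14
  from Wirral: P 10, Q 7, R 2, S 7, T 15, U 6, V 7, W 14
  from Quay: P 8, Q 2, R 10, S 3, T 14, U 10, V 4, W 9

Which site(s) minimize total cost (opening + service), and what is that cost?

For any fixed open set, each market goes to its cheapest open site; total = fixed + service.
{Joliet, Wirral, Quay}: P→Joliet 7, Q→Joliet 2, R→Wirral 2, S→Quay 3, T→Joliet 5, U→Joliet 6, V→Quay 4, W→Quay 9. Service 38; fixed 15; total 53.
{Tring, Joliet, Wirral}: service 40 + fixed 14 = 54
{Tring, Joliet}: service 44 + fixed 11 = 55
{Tring, Joliet, Wirral, Quay}: service 34 + fixed 21 = 55
No other subset beats 53.

Open Joliet, Wirral and Quay; minimum total cost 53.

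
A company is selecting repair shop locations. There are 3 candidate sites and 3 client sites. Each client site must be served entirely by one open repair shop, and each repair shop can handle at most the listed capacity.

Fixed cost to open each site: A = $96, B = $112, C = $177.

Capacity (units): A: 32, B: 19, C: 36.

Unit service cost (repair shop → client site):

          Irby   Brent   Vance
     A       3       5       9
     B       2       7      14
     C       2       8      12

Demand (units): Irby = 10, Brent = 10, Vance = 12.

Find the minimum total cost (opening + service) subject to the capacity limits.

Minimum total cost: 284

Open {A}: Irby→A 3·10=30, Brent→A 5·10=50, Vance→A 9·12=108.
Loads: A carries 32/32. Service 188; fixed 96; total 284.
Next best feasible plan costs 386.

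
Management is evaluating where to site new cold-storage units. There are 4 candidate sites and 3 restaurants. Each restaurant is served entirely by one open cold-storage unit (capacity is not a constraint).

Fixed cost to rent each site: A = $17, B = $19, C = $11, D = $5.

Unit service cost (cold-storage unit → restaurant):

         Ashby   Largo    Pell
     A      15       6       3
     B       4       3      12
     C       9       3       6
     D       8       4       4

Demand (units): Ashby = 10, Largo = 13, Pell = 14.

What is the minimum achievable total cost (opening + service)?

Minimum total cost: 157

For any fixed open set, each restaurant goes to its cheapest open site; total = fixed + service.
{A, B}: Ashby→B 4·10=40, Largo→B 3·13=39, Pell→A 3·14=42. Service 121; fixed 36; total 157.
{B, D}: Ashby→B 4·10=40, Largo→B 3·13=39, Pell→D 4·14=56. Service 135; fixed 24; total 159.
{A, B, D}: service 121 + fixed 41 = 162
{A, B, C, D}: service 121 + fixed 52 = 173
No other subset beats 157.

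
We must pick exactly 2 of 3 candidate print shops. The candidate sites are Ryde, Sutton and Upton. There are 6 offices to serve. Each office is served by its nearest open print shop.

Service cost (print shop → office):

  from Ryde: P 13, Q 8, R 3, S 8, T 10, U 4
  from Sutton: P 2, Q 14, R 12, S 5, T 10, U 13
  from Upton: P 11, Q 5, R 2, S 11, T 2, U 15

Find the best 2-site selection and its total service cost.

With exactly 2 open, each office uses its cheapest among the chosen.
{Sutton, Upton}: P→Sutton 2, Q→Upton 5, R→Upton 2, S→Sutton 5, T→Upton 2, U→Sutton 13. Service cost 29.
{Ryde, Sutton}: service cost 32
{Ryde, Upton}: service cost 32
Among all 3 size-2 choices, {Sutton, Upton} is lowest.

Choose Sutton and Upton; total service cost 29.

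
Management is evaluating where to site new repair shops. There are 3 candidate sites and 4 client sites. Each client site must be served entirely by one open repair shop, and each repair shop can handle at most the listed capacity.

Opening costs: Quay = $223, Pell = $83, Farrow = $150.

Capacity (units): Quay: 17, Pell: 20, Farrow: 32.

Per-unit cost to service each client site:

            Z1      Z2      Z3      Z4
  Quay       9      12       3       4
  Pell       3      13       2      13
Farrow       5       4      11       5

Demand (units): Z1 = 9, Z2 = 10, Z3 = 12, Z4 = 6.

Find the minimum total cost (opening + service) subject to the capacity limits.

Minimum total cost: 372

Open {Pell, Farrow}: Z1→Farrow 5·9=45, Z2→Farrow 4·10=40, Z3→Pell 2·12=24, Z4→Farrow 5·6=30.
Loads: Pell carries 12/20, Farrow carries 25/32. Service 139; fixed 233; total 372.
Next best feasible plan costs 420.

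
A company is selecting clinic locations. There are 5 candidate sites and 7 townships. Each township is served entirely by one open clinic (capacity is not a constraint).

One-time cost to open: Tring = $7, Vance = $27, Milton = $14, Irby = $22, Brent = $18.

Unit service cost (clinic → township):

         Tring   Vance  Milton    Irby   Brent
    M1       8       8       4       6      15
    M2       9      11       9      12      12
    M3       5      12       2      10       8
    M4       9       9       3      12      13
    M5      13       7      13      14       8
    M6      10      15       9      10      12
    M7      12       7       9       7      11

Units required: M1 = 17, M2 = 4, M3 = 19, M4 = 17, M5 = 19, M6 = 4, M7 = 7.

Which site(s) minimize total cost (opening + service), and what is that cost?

For any fixed open set, each township goes to its cheapest open site; total = fixed + service.
{Vance, Milton}: M1→Milton 4·17=68, M2→Milton 9·4=36, M3→Milton 2·19=38, M4→Milton 3·17=51, M5→Vance 7·19=133, M6→Milton 9·4=36, M7→Vance 7·7=49. Service 411; fixed 41; total 452.
{Tring, Vance, Milton}: service 411 + fixed 48 = 459
{Vance, Milton, Brent}: service 411 + fixed 59 = 470
{Tring, Vance, Milton, Irby, Brent}: M1→Milton 4·17=68, M2→Tring 9·4=36, M3→Milton 2·19=38, M4→Milton 3·17=51, M5→Vance 7·19=133, M6→Milton 9·4=36, M7→Vance 7·7=49. Service 411; fixed 88; total 499.
No other subset beats 452.

Open Vance and Milton; minimum total cost 452.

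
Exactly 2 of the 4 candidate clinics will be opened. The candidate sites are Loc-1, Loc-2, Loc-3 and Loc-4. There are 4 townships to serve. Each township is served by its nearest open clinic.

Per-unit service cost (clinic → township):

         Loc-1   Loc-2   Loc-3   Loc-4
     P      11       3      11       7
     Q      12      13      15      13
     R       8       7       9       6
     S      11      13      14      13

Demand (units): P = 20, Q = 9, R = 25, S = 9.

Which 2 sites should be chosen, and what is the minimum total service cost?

Choose Loc-1 and Loc-2; total service cost 442.

With exactly 2 open, each township uses its cheapest among the chosen.
{Loc-1, Loc-2}: P→Loc-2 3·20=60, Q→Loc-1 12·9=108, R→Loc-2 7·25=175, S→Loc-1 11·9=99. Service cost 442.
{Loc-2, Loc-4}: service cost 444
{Loc-2, Loc-3}: service cost 469
Among all 6 size-2 choices, {Loc-1, Loc-2} is lowest.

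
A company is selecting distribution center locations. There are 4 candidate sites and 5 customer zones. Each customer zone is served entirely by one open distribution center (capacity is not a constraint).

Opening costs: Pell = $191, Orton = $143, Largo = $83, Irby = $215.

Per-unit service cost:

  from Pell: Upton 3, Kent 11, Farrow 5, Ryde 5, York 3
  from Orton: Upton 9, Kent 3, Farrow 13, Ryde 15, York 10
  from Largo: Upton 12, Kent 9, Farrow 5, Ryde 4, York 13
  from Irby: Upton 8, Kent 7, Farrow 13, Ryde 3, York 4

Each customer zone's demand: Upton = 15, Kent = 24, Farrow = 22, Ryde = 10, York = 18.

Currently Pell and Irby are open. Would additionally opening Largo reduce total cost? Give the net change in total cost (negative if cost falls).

No — net change +83 (cost rises by 83).

Current service cost with {Pell, Irby}: 407.
Adding Largo: each customer zone re-picks its cheapest; new service cost 407, saving 0.
Extra fixed cost: 83. Net change = 83 − 0 = 83.
(Totals: 813 → 896.)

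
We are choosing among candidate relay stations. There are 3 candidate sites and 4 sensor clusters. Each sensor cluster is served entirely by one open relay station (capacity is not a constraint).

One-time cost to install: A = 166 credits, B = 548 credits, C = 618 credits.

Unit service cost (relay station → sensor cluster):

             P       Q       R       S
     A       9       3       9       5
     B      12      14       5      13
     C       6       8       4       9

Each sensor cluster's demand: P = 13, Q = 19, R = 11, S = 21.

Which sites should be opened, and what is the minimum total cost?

For any fixed open set, each sensor cluster goes to its cheapest open site; total = fixed + service.
{A}: P→A 9·13=117, Q→A 3·19=57, R→A 9·11=99, S→A 5·21=105. Service 378; fixed 166; total 544.
{A, B}: service 334 + fixed 714 = 1048
{A, C}: P→C 6·13=78, Q→A 3·19=57, R→C 4·11=44, S→A 5·21=105. Service 284; fixed 784; total 1068.
{A, B, C}: service 284 + fixed 1332 = 1616
(All 7 nonempty subsets were checked; A only is lowest.)

Open A only; minimum total cost 544.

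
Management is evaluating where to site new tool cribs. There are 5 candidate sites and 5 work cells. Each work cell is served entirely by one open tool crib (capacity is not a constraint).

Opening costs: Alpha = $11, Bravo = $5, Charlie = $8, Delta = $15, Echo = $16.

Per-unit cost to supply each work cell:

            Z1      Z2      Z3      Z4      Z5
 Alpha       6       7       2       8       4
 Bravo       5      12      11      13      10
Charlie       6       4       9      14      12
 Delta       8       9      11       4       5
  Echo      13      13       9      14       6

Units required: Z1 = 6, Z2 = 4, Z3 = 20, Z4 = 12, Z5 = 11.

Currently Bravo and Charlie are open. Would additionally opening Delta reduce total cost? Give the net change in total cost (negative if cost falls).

Yes — net change −148 (cost falls by 148).

Current service cost with {Bravo, Charlie}: 492.
Adding Delta: each work cell re-picks its cheapest; new service cost 329, saving 163.
Extra fixed cost: 15. Net change = 15 − 163 = -148.
(Totals: 505 → 357.)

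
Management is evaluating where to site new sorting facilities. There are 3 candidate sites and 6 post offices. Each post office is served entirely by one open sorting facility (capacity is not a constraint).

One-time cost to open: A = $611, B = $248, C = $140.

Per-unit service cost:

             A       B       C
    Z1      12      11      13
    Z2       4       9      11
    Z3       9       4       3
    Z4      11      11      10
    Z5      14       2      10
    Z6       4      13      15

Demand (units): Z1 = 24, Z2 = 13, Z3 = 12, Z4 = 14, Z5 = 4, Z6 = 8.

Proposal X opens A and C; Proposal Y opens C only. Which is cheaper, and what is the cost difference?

Proposal Y is cheaper by 408.

Proposal X: {A, C}: Z1→A 12·24=288, Z2→A 4·13=52, Z3→C 3·12=36, Z4→C 10·14=140, Z5→C 10·4=40, Z6→A 4·8=32. Service 588; fixed 751; total 1339.
Proposal Y: {C}: Z1→C 13·24=312, Z2→C 11·13=143, Z3→C 3·12=36, Z4→C 10·14=140, Z5→C 10·4=40, Z6→C 15·8=120. Service 791; fixed 140; total 931.
Difference: |1339 − 931| = 408.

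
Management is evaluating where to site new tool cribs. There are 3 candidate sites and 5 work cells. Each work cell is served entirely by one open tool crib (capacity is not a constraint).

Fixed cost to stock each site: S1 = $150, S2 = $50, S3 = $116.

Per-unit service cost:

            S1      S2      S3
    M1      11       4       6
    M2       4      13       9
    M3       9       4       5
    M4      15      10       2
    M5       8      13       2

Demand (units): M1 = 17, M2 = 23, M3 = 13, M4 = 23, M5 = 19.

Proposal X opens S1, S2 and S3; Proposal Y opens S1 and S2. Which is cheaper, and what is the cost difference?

Proposal X is cheaper by 182.

Proposal X: {S1, S2, S3}: M1→S2 4·17=68, M2→S1 4·23=92, M3→S2 4·13=52, M4→S3 2·23=46, M5→S3 2·19=38. Service 296; fixed 316; total 612.
Proposal Y: {S1, S2}: M1→S2 4·17=68, M2→S1 4·23=92, M3→S2 4·13=52, M4→S2 10·23=230, M5→S1 8·19=152. Service 594; fixed 200; total 794.
Difference: |612 − 794| = 182.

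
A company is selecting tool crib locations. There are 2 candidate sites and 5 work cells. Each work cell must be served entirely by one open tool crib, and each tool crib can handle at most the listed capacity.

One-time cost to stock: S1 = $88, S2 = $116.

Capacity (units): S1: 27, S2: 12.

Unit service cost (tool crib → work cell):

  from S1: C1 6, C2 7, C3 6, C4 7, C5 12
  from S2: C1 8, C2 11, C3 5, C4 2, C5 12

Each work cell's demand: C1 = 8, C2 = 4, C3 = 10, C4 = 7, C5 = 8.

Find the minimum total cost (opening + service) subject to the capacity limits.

Minimum total cost: 466

Open {S1, S2}: C1→S1 6·8=48, C2→S2 11·4=44, C3→S1 6·10=60, C4→S2 2·7=14, C5→S1 12·8=96.
Loads: S1 carries 26/27, S2 carries 11/12. Service 262; fixed 204; total 466.
Next best feasible plan costs 475.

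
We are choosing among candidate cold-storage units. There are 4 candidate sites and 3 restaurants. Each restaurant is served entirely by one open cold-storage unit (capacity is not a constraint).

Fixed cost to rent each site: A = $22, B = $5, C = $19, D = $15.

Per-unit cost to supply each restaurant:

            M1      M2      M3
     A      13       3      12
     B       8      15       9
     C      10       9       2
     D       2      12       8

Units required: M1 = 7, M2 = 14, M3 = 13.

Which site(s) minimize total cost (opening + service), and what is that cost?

For any fixed open set, each restaurant goes to its cheapest open site; total = fixed + service.
{A, C, D}: M1→D 2·7=14, M2→A 3·14=42, M3→C 2·13=26. Service 82; fixed 56; total 138.
{A, B, C, D}: service 82 + fixed 61 = 143
{A, B, C}: service 124 + fixed 46 = 170
{B}: M1→B 8·7=56, M2→B 15·14=210, M3→B 9·13=117. Service 383; fixed 5; total 388.
(All 15 nonempty subsets were checked; A, C and D is lowest.)

Open A, C and D; minimum total cost 138.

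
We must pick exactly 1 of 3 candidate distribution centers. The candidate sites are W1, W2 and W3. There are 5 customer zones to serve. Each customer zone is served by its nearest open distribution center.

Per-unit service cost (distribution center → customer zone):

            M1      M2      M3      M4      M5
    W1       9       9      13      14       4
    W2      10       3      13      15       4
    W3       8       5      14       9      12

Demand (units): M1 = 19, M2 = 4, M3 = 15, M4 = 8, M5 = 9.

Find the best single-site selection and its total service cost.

With exactly 1 open, each customer zone uses its cheapest among the chosen.
{W1}: M1→W1 9·19=171, M2→W1 9·4=36, M3→W1 13·15=195, M4→W1 14·8=112, M5→W1 4·9=36. Service cost 550.
{W2}: service cost 553
{W3}: service cost 562
Among all 3 size-1 choices, {W1} is lowest.

Choose W1 only; total service cost 550.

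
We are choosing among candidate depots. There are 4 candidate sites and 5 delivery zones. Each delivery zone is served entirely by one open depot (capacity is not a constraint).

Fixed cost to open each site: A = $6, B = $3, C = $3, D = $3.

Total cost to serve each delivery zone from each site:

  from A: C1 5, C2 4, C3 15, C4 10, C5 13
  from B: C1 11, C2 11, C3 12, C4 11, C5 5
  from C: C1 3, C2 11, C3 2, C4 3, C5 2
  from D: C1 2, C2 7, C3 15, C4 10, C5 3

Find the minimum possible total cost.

Minimum total cost: 22

For any fixed open set, each delivery zone goes to its cheapest open site; total = fixed + service.
{C, D}: C1→D 2, C2→D 7, C3→C 2, C4→C 3, C5→C 2. Service 16; fixed 6; total 22.
{A, C}: service 14 + fixed 9 = 23
{C}: service 21 + fixed 3 = 24
{A, B, C, D}: service 13 + fixed 15 = 28
(All 15 nonempty subsets were checked; C and D is lowest.)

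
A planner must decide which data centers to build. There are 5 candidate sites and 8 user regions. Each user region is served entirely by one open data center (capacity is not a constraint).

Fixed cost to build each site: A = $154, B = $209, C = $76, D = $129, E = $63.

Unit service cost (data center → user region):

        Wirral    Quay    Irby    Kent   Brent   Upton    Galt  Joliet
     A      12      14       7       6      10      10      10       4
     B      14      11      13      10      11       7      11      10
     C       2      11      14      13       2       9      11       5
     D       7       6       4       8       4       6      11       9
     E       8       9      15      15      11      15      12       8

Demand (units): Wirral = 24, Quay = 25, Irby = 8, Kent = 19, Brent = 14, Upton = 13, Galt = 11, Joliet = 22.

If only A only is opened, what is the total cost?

Total cost: 1430

Each user region is assigned to its cheapest site among the open ones.
{A}: Wirral→A 12·24=288, Quay→A 14·25=350, Irby→A 7·8=56, Kent→A 6·19=114, Brent→A 10·14=140, Upton→A 10·13=130, Galt→A 10·11=110, Joliet→A 4·22=88. Service 1276; fixed 154; total 1430.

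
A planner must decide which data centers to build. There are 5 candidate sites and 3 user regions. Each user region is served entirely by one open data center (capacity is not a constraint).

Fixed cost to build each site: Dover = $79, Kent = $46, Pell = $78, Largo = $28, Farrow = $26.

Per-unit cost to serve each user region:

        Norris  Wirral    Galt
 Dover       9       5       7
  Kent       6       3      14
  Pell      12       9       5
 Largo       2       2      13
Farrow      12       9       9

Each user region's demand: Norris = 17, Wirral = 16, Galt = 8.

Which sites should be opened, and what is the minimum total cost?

Open Largo and Farrow; minimum total cost 192.

For any fixed open set, each user region goes to its cheapest open site; total = fixed + service.
{Largo, Farrow}: Norris→Largo 2·17=34, Wirral→Largo 2·16=32, Galt→Farrow 9·8=72. Service 138; fixed 54; total 192.
{Largo}: service 170 + fixed 28 = 198
{Pell, Largo}: service 106 + fixed 106 = 212
{Dover, Kent, Pell, Largo, Farrow}: service 106 + fixed 257 = 363
No other subset beats 192.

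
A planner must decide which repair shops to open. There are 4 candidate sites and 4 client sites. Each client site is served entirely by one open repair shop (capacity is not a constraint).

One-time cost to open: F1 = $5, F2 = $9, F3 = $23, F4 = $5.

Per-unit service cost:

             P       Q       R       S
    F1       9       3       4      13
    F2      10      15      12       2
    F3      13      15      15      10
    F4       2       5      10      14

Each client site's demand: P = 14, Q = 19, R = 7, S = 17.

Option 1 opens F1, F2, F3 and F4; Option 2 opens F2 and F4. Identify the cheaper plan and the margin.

Option 1: {F1, F2, F3, F4}: P→F4 2·14=28, Q→F1 3·19=57, R→F1 4·7=28, S→F2 2·17=34. Service 147; fixed 42; total 189.
Option 2: {F2, F4}: P→F4 2·14=28, Q→F4 5·19=95, R→F4 10·7=70, S→F2 2·17=34. Service 227; fixed 14; total 241.
Difference: |189 − 241| = 52.

Option 1 is cheaper by 52.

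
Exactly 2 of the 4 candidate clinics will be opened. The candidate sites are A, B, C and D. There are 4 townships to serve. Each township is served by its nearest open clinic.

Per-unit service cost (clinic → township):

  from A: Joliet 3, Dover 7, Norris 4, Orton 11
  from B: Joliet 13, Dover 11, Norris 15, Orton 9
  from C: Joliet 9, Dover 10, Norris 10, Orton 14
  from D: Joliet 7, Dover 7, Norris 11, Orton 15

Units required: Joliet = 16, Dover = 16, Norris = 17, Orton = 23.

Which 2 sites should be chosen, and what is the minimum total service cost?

Choose A and B; total service cost 435.

With exactly 2 open, each township uses its cheapest among the chosen.
{A, B}: Joliet→A 3·16=48, Dover→A 7·16=112, Norris→A 4·17=68, Orton→B 9·23=207. Service cost 435.
{A, C}: service cost 481
{A, D}: service cost 481
Among all 6 size-2 choices, {A, B} is lowest.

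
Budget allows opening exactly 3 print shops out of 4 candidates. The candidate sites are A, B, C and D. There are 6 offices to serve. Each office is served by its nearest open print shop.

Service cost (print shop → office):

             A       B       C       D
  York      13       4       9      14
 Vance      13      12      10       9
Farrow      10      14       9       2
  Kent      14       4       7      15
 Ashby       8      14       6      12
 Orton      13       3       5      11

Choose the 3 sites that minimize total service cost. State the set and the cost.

With exactly 3 open, each office uses its cheapest among the chosen.
{B, C, D}: York→B 4, Vance→D 9, Farrow→D 2, Kent→B 4, Ashby→C 6, Orton→B 3. Service cost 28.
{A, B, D}: service cost 30
{A, B, C}: service cost 36
Among all 4 size-3 choices, {B, C, D} is lowest.

Choose B, C and D; total service cost 28.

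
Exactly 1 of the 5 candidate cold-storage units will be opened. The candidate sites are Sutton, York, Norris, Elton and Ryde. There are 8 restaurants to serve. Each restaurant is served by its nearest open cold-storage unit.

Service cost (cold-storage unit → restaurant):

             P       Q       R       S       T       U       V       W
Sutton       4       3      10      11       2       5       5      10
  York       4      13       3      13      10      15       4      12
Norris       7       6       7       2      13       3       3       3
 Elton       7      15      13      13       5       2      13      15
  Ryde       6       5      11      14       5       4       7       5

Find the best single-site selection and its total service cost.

With exactly 1 open, each restaurant uses its cheapest among the chosen.
{Norris}: P→Norris 7, Q→Norris 6, R→Norris 7, S→Norris 2, T→Norris 13, U→Norris 3, V→Norris 3, W→Norris 3. Service cost 44.
{Sutton}: service cost 50
{Ryde}: service cost 57
Among all 5 size-1 choices, {Norris} is lowest.

Choose Norris only; total service cost 44.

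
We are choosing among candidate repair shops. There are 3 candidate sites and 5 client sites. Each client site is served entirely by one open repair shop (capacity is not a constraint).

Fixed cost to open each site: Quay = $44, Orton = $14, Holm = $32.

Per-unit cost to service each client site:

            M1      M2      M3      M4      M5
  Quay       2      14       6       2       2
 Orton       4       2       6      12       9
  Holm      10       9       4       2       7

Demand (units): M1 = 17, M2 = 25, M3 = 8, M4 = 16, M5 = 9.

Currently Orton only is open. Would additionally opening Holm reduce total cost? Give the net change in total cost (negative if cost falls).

Current service cost with {Orton}: 439.
Adding Holm: each client site re-picks its cheapest; new service cost 245, saving 194.
Extra fixed cost: 32. Net change = 32 − 194 = -162.
(Totals: 453 → 291.)

Yes — net change −162 (cost falls by 162).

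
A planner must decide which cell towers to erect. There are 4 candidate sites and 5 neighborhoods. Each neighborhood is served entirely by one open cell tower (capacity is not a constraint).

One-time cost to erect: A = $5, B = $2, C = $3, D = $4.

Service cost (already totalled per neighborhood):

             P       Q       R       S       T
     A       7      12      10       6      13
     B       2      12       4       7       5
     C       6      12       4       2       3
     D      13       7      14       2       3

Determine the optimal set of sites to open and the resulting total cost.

For any fixed open set, each neighborhood goes to its cheapest open site; total = fixed + service.
{B, D}: P→B 2, Q→D 7, R→B 4, S→D 2, T→D 3. Service 18; fixed 6; total 24.
{B, C, D}: service 18 + fixed 9 = 27
{B, C}: service 23 + fixed 5 = 28
{A, B, C, D}: P→B 2, Q→D 7, R→B 4, S→C 2, T→C 3. Service 18; fixed 14; total 32.
(All 15 nonempty subsets were checked; B and D is lowest.)

Open B and D; minimum total cost 24.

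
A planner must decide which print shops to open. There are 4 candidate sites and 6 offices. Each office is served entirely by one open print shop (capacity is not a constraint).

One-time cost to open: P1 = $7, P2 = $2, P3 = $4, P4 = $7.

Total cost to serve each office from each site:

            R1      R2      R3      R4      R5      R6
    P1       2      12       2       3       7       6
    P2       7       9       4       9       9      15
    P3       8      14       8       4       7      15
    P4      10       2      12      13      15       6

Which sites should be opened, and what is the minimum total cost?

For any fixed open set, each office goes to its cheapest open site; total = fixed + service.
{P1, P4}: R1→P1 2, R2→P4 2, R3→P1 2, R4→P1 3, R5→P1 7, R6→P1 6. Service 22; fixed 14; total 36.
{P1, P2}: R1→P1 2, R2→P2 9, R3→P1 2, R4→P1 3, R5→P1 7, R6→P1 6. Service 29; fixed 9; total 38.
{P1, P2, P4}: service 22 + fixed 16 = 38
{P1, P2, P3, P4}: service 22 + fixed 20 = 42
No other subset beats 36.

Open P1 and P4; minimum total cost 36.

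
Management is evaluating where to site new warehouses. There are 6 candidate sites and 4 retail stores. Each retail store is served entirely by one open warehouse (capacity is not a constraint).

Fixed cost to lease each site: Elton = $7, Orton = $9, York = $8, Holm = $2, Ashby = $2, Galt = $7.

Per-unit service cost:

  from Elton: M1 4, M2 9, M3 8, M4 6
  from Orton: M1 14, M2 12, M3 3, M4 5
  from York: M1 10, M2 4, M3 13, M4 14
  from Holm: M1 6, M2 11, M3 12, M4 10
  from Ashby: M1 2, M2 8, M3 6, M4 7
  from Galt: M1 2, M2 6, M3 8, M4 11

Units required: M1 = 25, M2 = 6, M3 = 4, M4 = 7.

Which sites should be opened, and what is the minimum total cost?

Open Orton, York and Ashby; minimum total cost 140.

For any fixed open set, each retail store goes to its cheapest open site; total = fixed + service.
{Orton, York, Ashby}: M1→Ashby 2·25=50, M2→York 4·6=24, M3→Orton 3·4=12, M4→Orton 5·7=35. Service 121; fixed 19; total 140.
{Orton, York, Holm, Ashby}: service 121 + fixed 21 = 142
{Orton, York, Galt}: service 121 + fixed 24 = 145
{Elton, Orton, York, Holm, Ashby, Galt}: M1→Ashby 2·25=50, M2→York 4·6=24, M3→Orton 3·4=12, M4→Orton 5·7=35. Service 121; fixed 35; total 156.
No other subset beats 140.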